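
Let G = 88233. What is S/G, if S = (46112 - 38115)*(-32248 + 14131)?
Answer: -48293883/29411 ≈ -1642.0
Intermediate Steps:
S = -144881649 (S = 7997*(-18117) = -144881649)
S/G = -144881649/88233 = -144881649*1/88233 = -48293883/29411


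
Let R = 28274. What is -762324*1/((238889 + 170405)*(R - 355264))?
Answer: 190581/33458761265 ≈ 5.6960e-6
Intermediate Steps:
-762324*1/((238889 + 170405)*(R - 355264)) = -762324*1/((28274 - 355264)*(238889 + 170405)) = -762324/(409294*(-326990)) = -762324/(-133835045060) = -762324*(-1/133835045060) = 190581/33458761265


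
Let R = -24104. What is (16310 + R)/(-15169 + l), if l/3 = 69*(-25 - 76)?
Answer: 3897/18038 ≈ 0.21604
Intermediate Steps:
l = -20907 (l = 3*(69*(-25 - 76)) = 3*(69*(-101)) = 3*(-6969) = -20907)
(16310 + R)/(-15169 + l) = (16310 - 24104)/(-15169 - 20907) = -7794/(-36076) = -7794*(-1/36076) = 3897/18038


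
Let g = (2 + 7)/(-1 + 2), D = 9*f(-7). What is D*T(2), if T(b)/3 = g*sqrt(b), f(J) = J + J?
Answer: -3402*sqrt(2) ≈ -4811.2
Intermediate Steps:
f(J) = 2*J
D = -126 (D = 9*(2*(-7)) = 9*(-14) = -126)
g = 9 (g = 9/1 = 9*1 = 9)
T(b) = 27*sqrt(b) (T(b) = 3*(9*sqrt(b)) = 27*sqrt(b))
D*T(2) = -3402*sqrt(2)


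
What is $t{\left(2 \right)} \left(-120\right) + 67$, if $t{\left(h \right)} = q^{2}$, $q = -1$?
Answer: $-53$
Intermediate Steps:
$t{\left(h \right)} = 1$ ($t{\left(h \right)} = \left(-1\right)^{2} = 1$)
$t{\left(2 \right)} \left(-120\right) + 67 = 1 \left(-120\right) + 67 = -120 + 67 = -53$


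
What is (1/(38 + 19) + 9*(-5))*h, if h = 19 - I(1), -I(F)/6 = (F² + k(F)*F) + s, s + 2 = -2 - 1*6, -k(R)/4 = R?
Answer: 151276/57 ≈ 2654.0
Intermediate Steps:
k(R) = -4*R
s = -10 (s = -2 + (-2 - 1*6) = -2 + (-2 - 6) = -2 - 8 = -10)
I(F) = 60 + 18*F² (I(F) = -6*((F² + (-4*F)*F) - 10) = -6*((F² - 4*F²) - 10) = -6*(-3*F² - 10) = -6*(-10 - 3*F²) = 60 + 18*F²)
h = -59 (h = 19 - (60 + 18*1²) = 19 - (60 + 18*1) = 19 - (60 + 18) = 19 - 1*78 = 19 - 78 = -59)
(1/(38 + 19) + 9*(-5))*h = (1/(38 + 19) + 9*(-5))*(-59) = (1/57 - 45)*(-59) = -2564/57*(-59) = 151276/57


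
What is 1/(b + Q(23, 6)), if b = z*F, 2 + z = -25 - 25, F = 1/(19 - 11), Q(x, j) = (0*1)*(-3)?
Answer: -2/13 ≈ -0.15385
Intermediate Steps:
Q(x, j) = 0 (Q(x, j) = 0*(-3) = 0)
F = ⅛ (F = 1/8 = ⅛ ≈ 0.12500)
z = -52 (z = -2 + (-25 - 25) = -2 - 50 = -52)
b = -13/2 (b = -52*⅛ = -13/2 ≈ -6.5000)
1/(b + Q(23, 6)) = 1/(-13/2 + 0) = 1/(-13/2) = -2/13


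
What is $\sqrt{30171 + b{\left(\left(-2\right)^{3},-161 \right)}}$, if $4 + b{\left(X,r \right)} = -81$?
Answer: $7 \sqrt{614} \approx 173.45$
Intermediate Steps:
$b{\left(X,r \right)} = -85$ ($b{\left(X,r \right)} = -4 - 81 = -85$)
$\sqrt{30171 + b{\left(\left(-2\right)^{3},-161 \right)}} = \sqrt{30171 - 85} = \sqrt{30086} = 7 \sqrt{614}$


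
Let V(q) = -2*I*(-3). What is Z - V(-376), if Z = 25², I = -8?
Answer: 673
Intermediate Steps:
Z = 625
V(q) = -48 (V(q) = -2*(-8)*(-3) = 16*(-3) = -48)
Z - V(-376) = 625 - 1*(-48) = 625 + 48 = 673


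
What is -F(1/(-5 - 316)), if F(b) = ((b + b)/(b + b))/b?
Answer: 321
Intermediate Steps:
F(b) = 1/b (F(b) = ((2*b)/((2*b)))/b = ((2*b)*(1/(2*b)))/b = 1/b)
-F(1/(-5 - 316)) = -1/(1/(-5 - 316)) = -1/(1/(-321)) = -1/(-1/321) = -1*(-321) = 321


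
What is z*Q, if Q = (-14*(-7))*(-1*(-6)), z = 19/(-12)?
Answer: -931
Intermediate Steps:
z = -19/12 (z = 19*(-1/12) = -19/12 ≈ -1.5833)
Q = 588 (Q = 98*6 = 588)
z*Q = -19/12*588 = -931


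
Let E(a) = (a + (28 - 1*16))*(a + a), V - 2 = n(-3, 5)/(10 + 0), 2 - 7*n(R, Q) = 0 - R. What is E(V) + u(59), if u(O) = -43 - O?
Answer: -113819/2450 ≈ -46.457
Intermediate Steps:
n(R, Q) = 2/7 + R/7 (n(R, Q) = 2/7 - (0 - R)/7 = 2/7 - (-1)*R/7 = 2/7 + R/7)
V = 139/70 (V = 2 + (2/7 + (⅐)*(-3))/(10 + 0) = 2 + (2/7 - 3/7)/10 = 2 + (⅒)*(-⅐) = 2 - 1/70 = 139/70 ≈ 1.9857)
E(a) = 2*a*(12 + a) (E(a) = (a + (28 - 16))*(2*a) = (a + 12)*(2*a) = (12 + a)*(2*a) = 2*a*(12 + a))
E(V) + u(59) = 2*(139/70)*(12 + 139/70) + (-43 - 1*59) = 2*(139/70)*(979/70) + (-43 - 59) = 136081/2450 - 102 = -113819/2450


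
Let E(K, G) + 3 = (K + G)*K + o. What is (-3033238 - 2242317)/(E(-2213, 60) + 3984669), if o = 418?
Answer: -5275555/8749673 ≈ -0.60294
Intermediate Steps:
E(K, G) = 415 + K*(G + K) (E(K, G) = -3 + ((K + G)*K + 418) = -3 + ((G + K)*K + 418) = -3 + (K*(G + K) + 418) = -3 + (418 + K*(G + K)) = 415 + K*(G + K))
(-3033238 - 2242317)/(E(-2213, 60) + 3984669) = (-3033238 - 2242317)/((415 + (-2213)² + 60*(-2213)) + 3984669) = -5275555/((415 + 4897369 - 132780) + 3984669) = -5275555/(4765004 + 3984669) = -5275555/8749673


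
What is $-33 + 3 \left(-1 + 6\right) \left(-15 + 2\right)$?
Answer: $-228$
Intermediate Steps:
$-33 + 3 \left(-1 + 6\right) \left(-15 + 2\right) = -33 + 3 \cdot 5 \left(-13\right) = -33 + 15 \left(-13\right) = -33 - 195 = -228$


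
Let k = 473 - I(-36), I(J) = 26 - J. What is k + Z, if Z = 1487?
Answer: 1898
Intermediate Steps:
k = 411 (k = 473 - (26 - 1*(-36)) = 473 - (26 + 36) = 473 - 1*62 = 473 - 62 = 411)
k + Z = 411 + 1487 = 1898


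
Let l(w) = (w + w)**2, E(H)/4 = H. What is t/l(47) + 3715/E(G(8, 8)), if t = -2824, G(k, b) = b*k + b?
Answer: 8003107/636192 ≈ 12.580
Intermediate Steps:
G(k, b) = b + b*k
E(H) = 4*H
l(w) = 4*w**2 (l(w) = (2*w)**2 = 4*w**2)
t/l(47) + 3715/E(G(8, 8)) = -2824/(4*47**2) + 3715/((4*(8*(1 + 8)))) = -2824/(4*2209) + 3715/((4*(8*9))) = -2824/8836 + 3715/((4*72)) = -2824*1/8836 + 3715/288 = -706/2209 + 3715*(1/288) = -706/2209 + 3715/288 = 8003107/636192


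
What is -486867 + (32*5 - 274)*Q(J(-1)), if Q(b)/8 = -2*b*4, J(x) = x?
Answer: -494163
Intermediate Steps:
Q(b) = -64*b (Q(b) = 8*(-2*b*4) = 8*(-8*b) = -64*b)
-486867 + (32*5 - 274)*Q(J(-1)) = -486867 + (32*5 - 274)*(-64*(-1)) = -486867 + (160 - 274)*64 = -486867 - 114*64 = -486867 - 7296 = -494163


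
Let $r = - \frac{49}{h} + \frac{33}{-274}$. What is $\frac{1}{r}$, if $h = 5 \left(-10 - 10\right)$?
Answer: $\frac{13700}{5063} \approx 2.7059$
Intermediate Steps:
$h = -100$ ($h = 5 \left(-20\right) = -100$)
$r = \frac{5063}{13700}$ ($r = - \frac{49}{-100} + \frac{33}{-274} = \left(-49\right) \left(- \frac{1}{100}\right) + 33 \left(- \frac{1}{274}\right) = \frac{49}{100} - \frac{33}{274} = \frac{5063}{13700} \approx 0.36956$)
$\frac{1}{r} = \frac{1}{\frac{5063}{13700}} = \frac{13700}{5063}$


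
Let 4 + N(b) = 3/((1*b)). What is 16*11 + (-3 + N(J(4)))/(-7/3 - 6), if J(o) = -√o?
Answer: 8851/50 ≈ 177.02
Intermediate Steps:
N(b) = -4 + 3/b (N(b) = -4 + 3/((1*b)) = -4 + 3/b)
16*11 + (-3 + N(J(4)))/(-7/3 - 6) = 16*11 + (-3 + (-4 + 3/((-√4))))/(-7/3 - 6) = 176 + (-3 + (-4 + 3/((-1*2))))/(-7*⅓ - 6) = 176 + (-3 + (-4 + 3/(-2)))/(-7/3 - 6) = 176 + (-3 + (-4 + 3*(-½)))/(-25/3) = 176 + (-3 + (-4 - 3/2))*(-3/25) = 176 + (-3 - 11/2)*(-3/25) = 176 - 17/2*(-3/25) = 176 + 51/50 = 8851/50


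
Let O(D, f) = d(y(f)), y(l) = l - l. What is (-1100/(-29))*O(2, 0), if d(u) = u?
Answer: 0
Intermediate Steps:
y(l) = 0
O(D, f) = 0
(-1100/(-29))*O(2, 0) = -1100/(-29)*0 = -1100*(-1)/29*0 = -25*(-44/29)*0 = (1100/29)*0 = 0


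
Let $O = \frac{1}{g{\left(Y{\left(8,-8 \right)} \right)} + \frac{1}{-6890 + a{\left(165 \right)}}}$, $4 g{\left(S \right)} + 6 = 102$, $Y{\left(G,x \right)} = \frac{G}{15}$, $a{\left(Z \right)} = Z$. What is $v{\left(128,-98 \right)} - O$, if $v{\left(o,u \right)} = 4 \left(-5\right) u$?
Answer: $\frac{316335315}{161399} \approx 1960.0$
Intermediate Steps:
$Y{\left(G,x \right)} = \frac{G}{15}$ ($Y{\left(G,x \right)} = G \frac{1}{15} = \frac{G}{15}$)
$v{\left(o,u \right)} = - 20 u$
$g{\left(S \right)} = 24$ ($g{\left(S \right)} = - \frac{3}{2} + \frac{1}{4} \cdot 102 = - \frac{3}{2} + \frac{51}{2} = 24$)
$O = \frac{6725}{161399}$ ($O = \frac{1}{24 + \frac{1}{-6890 + 165}} = \frac{1}{24 + \frac{1}{-6725}} = \frac{1}{24 - \frac{1}{6725}} = \frac{1}{\frac{161399}{6725}} = \frac{6725}{161399} \approx 0.041667$)
$v{\left(128,-98 \right)} - O = \left(-20\right) \left(-98\right) - \frac{6725}{161399} = 1960 - \frac{6725}{161399} = \frac{316335315}{161399}$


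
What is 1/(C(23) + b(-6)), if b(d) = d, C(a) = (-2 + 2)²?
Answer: -⅙ ≈ -0.16667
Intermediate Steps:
C(a) = 0 (C(a) = 0² = 0)
1/(C(23) + b(-6)) = 1/(0 - 6) = 1/(-6) = -⅙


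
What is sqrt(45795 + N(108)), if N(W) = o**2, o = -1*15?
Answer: 2*sqrt(11505) ≈ 214.52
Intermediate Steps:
o = -15
N(W) = 225 (N(W) = (-15)**2 = 225)
sqrt(45795 + N(108)) = sqrt(45795 + 225) = sqrt(46020) = 2*sqrt(11505)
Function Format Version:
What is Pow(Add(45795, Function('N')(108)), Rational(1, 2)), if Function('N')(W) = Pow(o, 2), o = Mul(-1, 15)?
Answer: Mul(2, Pow(11505, Rational(1, 2))) ≈ 214.52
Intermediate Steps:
o = -15
Function('N')(W) = 225 (Function('N')(W) = Pow(-15, 2) = 225)
Pow(Add(45795, Function('N')(108)), Rational(1, 2)) = Pow(Add(45795, 225), Rational(1, 2)) = Pow(46020, Rational(1, 2)) = Mul(2, Pow(11505, Rational(1, 2)))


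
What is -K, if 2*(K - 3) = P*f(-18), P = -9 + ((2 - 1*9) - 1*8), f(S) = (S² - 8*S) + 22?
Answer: 5877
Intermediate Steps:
f(S) = 22 + S² - 8*S
P = -24 (P = -9 + ((2 - 9) - 8) = -9 + (-7 - 8) = -9 - 15 = -24)
K = -5877 (K = 3 + (-24*(22 + (-18)² - 8*(-18)))/2 = 3 + (-24*(22 + 324 + 144))/2 = 3 + (-24*490)/2 = 3 + (½)*(-11760) = 3 - 5880 = -5877)
-K = -1*(-5877) = 5877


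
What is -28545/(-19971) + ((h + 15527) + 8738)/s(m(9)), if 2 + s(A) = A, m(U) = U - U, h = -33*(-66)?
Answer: -176012021/13314 ≈ -13220.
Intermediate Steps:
h = 2178
m(U) = 0
s(A) = -2 + A
-28545/(-19971) + ((h + 15527) + 8738)/s(m(9)) = -28545/(-19971) + ((2178 + 15527) + 8738)/(-2 + 0) = -28545*(-1/19971) + (17705 + 8738)/(-2) = 9515/6657 + 26443*(-½) = 9515/6657 - 26443/2 = -176012021/13314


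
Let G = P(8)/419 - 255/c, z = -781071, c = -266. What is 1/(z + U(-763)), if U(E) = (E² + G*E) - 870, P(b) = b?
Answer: -15922/3192647841 ≈ -4.9871e-6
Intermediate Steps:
G = 108973/111454 (G = 8/419 - 255/(-266) = 8*(1/419) - 255*(-1/266) = 8/419 + 255/266 = 108973/111454 ≈ 0.97774)
U(E) = -870 + E² + 108973*E/111454 (U(E) = (E² + 108973*E/111454) - 870 = -870 + E² + 108973*E/111454)
1/(z + U(-763)) = 1/(-781071 + (-870 + (-763)² + (108973/111454)*(-763))) = 1/(-781071 + (-870 + 582169 - 11878057/15922)) = 1/(-781071 + 9243564621/15922) = 1/(-3192647841/15922) = -15922/3192647841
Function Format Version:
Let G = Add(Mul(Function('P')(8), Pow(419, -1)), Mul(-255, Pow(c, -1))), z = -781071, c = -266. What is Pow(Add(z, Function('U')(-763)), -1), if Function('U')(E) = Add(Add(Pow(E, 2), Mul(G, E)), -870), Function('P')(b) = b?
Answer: Rational(-15922, 3192647841) ≈ -4.9871e-6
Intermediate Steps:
G = Rational(108973, 111454) (G = Add(Mul(8, Pow(419, -1)), Mul(-255, Pow(-266, -1))) = Add(Mul(8, Rational(1, 419)), Mul(-255, Rational(-1, 266))) = Add(Rational(8, 419), Rational(255, 266)) = Rational(108973, 111454) ≈ 0.97774)
Function('U')(E) = Add(-870, Pow(E, 2), Mul(Rational(108973, 111454), E)) (Function('U')(E) = Add(Add(Pow(E, 2), Mul(Rational(108973, 111454), E)), -870) = Add(-870, Pow(E, 2), Mul(Rational(108973, 111454), E)))
Pow(Add(z, Function('U')(-763)), -1) = Pow(Add(-781071, Add(-870, Pow(-763, 2), Mul(Rational(108973, 111454), -763))), -1) = Pow(Add(-781071, Add(-870, 582169, Rational(-11878057, 15922))), -1) = Pow(Add(-781071, Rational(9243564621, 15922)), -1) = Pow(Rational(-3192647841, 15922), -1) = Rational(-15922, 3192647841)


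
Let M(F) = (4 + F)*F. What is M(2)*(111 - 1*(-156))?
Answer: 3204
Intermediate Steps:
M(F) = F*(4 + F)
M(2)*(111 - 1*(-156)) = (2*(4 + 2))*(111 - 1*(-156)) = (2*6)*(111 + 156) = 12*267 = 3204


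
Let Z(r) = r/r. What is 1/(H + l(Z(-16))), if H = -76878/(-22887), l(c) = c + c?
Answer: 2543/13628 ≈ 0.18660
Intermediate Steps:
Z(r) = 1
l(c) = 2*c
H = 8542/2543 (H = -76878*(-1/22887) = 8542/2543 ≈ 3.3590)
1/(H + l(Z(-16))) = 1/(8542/2543 + 2*1) = 1/(8542/2543 + 2) = 1/(13628/2543) = 2543/13628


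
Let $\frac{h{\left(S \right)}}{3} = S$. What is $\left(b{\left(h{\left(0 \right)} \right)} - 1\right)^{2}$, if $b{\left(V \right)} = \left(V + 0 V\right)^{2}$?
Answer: $1$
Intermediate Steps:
$h{\left(S \right)} = 3 S$
$b{\left(V \right)} = V^{2}$ ($b{\left(V \right)} = \left(V + 0\right)^{2} = V^{2}$)
$\left(b{\left(h{\left(0 \right)} \right)} - 1\right)^{2} = \left(\left(3 \cdot 0\right)^{2} - 1\right)^{2} = \left(0^{2} - 1\right)^{2} = \left(0 - 1\right)^{2} = \left(-1\right)^{2} = 1$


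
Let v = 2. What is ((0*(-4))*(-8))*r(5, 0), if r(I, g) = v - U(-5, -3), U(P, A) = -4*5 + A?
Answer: 0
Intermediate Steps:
U(P, A) = -20 + A
r(I, g) = 25 (r(I, g) = 2 - (-20 - 3) = 2 - 1*(-23) = 2 + 23 = 25)
((0*(-4))*(-8))*r(5, 0) = ((0*(-4))*(-8))*25 = (0*(-8))*25 = 0*25 = 0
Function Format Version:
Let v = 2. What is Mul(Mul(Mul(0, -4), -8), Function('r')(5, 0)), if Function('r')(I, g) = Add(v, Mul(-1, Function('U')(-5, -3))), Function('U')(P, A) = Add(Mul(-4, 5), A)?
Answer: 0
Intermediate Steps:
Function('U')(P, A) = Add(-20, A)
Function('r')(I, g) = 25 (Function('r')(I, g) = Add(2, Mul(-1, Add(-20, -3))) = Add(2, Mul(-1, -23)) = Add(2, 23) = 25)
Mul(Mul(Mul(0, -4), -8), Function('r')(5, 0)) = Mul(Mul(Mul(0, -4), -8), 25) = Mul(Mul(0, -8), 25) = Mul(0, 25) = 0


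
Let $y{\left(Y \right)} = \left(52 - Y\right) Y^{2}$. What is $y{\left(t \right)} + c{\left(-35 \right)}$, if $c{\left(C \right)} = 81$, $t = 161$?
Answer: $-2825308$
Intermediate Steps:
$y{\left(Y \right)} = Y^{2} \left(52 - Y\right)$
$y{\left(t \right)} + c{\left(-35 \right)} = 161^{2} \left(52 - 161\right) + 81 = 25921 \left(52 - 161\right) + 81 = 25921 \left(-109\right) + 81 = -2825389 + 81 = -2825308$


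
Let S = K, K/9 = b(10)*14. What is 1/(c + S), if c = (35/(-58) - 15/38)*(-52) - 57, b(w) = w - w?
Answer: -551/2807 ≈ -0.19630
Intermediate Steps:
b(w) = 0
c = -2807/551 (c = (35*(-1/58) - 15*1/38)*(-52) - 57 = (-35/58 - 15/38)*(-52) - 57 = -550/551*(-52) - 57 = 28600/551 - 57 = -2807/551 ≈ -5.0944)
K = 0 (K = 9*(0*14) = 9*0 = 0)
S = 0
1/(c + S) = 1/(-2807/551 + 0) = 1/(-2807/551) = -551/2807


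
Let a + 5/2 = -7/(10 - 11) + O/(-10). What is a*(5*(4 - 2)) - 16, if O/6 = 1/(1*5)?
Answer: 139/5 ≈ 27.800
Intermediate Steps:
O = 6/5 (O = 6/((1*5)) = 6/5 ≈ 1.2000)
a = 219/50 (a = -5/2 + (-7/(10 - 11) + (6/5)/(-10)) = -5/2 + (-7/(-1) + (6/5)*(-⅒)) = -5/2 + (-7*(-1) - 3/25) = -5/2 + (7 - 3/25) = -5/2 + 172/25 = 219/50 ≈ 4.3800)
a*(5*(4 - 2)) - 16 = 219*(5*(4 - 2))/50 - 16 = 219*(5*2)/50 - 16 = (219/50)*10 - 16 = 219/5 - 16 = 139/5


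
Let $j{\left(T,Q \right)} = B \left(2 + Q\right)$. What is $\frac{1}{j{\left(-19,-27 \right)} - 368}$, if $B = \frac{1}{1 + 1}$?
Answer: $- \frac{2}{761} \approx -0.0026281$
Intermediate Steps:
$B = \frac{1}{2} \approx 0.5$
$j{\left(T,Q \right)} = 1 + \frac{Q}{2}$ ($j{\left(T,Q \right)} = \frac{2 + Q}{2} = 1 + \frac{Q}{2}$)
$\frac{1}{j{\left(-19,-27 \right)} - 368} = \frac{1}{\left(1 + \frac{1}{2} \left(-27\right)\right) - 368} = \frac{1}{\left(1 - \frac{27}{2}\right) - 368} = \frac{1}{- \frac{25}{2} - 368} = \frac{1}{- \frac{761}{2}} = - \frac{2}{761}$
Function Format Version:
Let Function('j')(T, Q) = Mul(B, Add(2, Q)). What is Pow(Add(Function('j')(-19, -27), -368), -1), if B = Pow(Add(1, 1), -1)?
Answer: Rational(-2, 761) ≈ -0.0026281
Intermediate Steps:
B = Rational(1, 2) (B = Pow(2, -1) = Rational(1, 2) ≈ 0.50000)
Function('j')(T, Q) = Add(1, Mul(Rational(1, 2), Q)) (Function('j')(T, Q) = Mul(Rational(1, 2), Add(2, Q)) = Add(1, Mul(Rational(1, 2), Q)))
Pow(Add(Function('j')(-19, -27), -368), -1) = Pow(Add(Add(1, Mul(Rational(1, 2), -27)), -368), -1) = Pow(Add(Add(1, Rational(-27, 2)), -368), -1) = Pow(Add(Rational(-25, 2), -368), -1) = Pow(Rational(-761, 2), -1) = Rational(-2, 761)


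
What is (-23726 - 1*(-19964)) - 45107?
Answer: -48869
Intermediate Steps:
(-23726 - 1*(-19964)) - 45107 = (-23726 + 19964) - 45107 = -3762 - 45107 = -48869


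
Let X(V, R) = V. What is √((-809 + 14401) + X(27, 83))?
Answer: √13619 ≈ 116.70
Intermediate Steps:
√((-809 + 14401) + X(27, 83)) = √((-809 + 14401) + 27) = √(13592 + 27) = √13619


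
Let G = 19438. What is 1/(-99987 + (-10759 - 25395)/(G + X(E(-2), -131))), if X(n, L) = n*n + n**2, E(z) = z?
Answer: -9723/972191678 ≈ -1.0001e-5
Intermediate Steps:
X(n, L) = 2*n**2 (X(n, L) = n**2 + n**2 = 2*n**2)
1/(-99987 + (-10759 - 25395)/(G + X(E(-2), -131))) = 1/(-99987 + (-10759 - 25395)/(19438 + 2*(-2)**2)) = 1/(-99987 - 36154/(19438 + 2*4)) = 1/(-99987 - 36154/(19438 + 8)) = 1/(-99987 - 36154/19446) = 1/(-99987 - 36154*1/19446) = 1/(-99987 - 18077/9723) = 1/(-972191678/9723) = -9723/972191678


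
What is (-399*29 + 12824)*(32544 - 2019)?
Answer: 38247825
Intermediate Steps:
(-399*29 + 12824)*(32544 - 2019) = (-11571 + 12824)*30525 = 1253*30525 = 38247825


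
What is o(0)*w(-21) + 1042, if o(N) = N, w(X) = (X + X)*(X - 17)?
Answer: 1042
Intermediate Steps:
w(X) = 2*X*(-17 + X) (w(X) = (2*X)*(-17 + X) = 2*X*(-17 + X))
o(0)*w(-21) + 1042 = 0*(2*(-21)*(-17 - 21)) + 1042 = 0*(2*(-21)*(-38)) + 1042 = 0*1596 + 1042 = 0 + 1042 = 1042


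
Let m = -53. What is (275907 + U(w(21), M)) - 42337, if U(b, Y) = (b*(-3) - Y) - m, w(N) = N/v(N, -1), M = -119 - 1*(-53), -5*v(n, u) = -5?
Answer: 233626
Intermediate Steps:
v(n, u) = 1 (v(n, u) = -⅕*(-5) = 1)
M = -66 (M = -119 + 53 = -66)
w(N) = N (w(N) = N/1 = N*1 = N)
U(b, Y) = 53 - Y - 3*b (U(b, Y) = (b*(-3) - Y) - 1*(-53) = (-3*b - Y) + 53 = (-Y - 3*b) + 53 = 53 - Y - 3*b)
(275907 + U(w(21), M)) - 42337 = (275907 + (53 - 1*(-66) - 3*21)) - 42337 = (275907 + (53 + 66 - 63)) - 42337 = (275907 + 56) - 42337 = 275963 - 42337 = 233626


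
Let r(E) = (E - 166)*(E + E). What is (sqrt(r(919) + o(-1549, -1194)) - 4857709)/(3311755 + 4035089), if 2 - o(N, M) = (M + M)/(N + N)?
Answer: -4857709/7346844 + sqrt(3320807524910)/11380261356 ≈ -0.66104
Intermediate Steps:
o(N, M) = 2 - M/N (o(N, M) = 2 - (M + M)/(N + N) = 2 - 2*M/(2*N) = 2 - 2*M*1/(2*N) = 2 - M/N)
r(E) = 2*E*(-166 + E) (r(E) = (-166 + E)*(2*E) = 2*E*(-166 + E))
(sqrt(r(919) + o(-1549, -1194)) - 4857709)/(3311755 + 4035089) = (sqrt(2*919*(-166 + 919) + (2 - 1*(-1194)/(-1549))) - 4857709)/(3311755 + 4035089) = (sqrt(2*919*753 + (2 - 1*(-1194)*(-1/1549))) - 4857709)/7346844 = (sqrt(1384014 + (2 - 1194/1549)) - 4857709)*(1/7346844) = (sqrt(1384014 + 1904/1549) - 4857709)*(1/7346844) = (sqrt(2143839590/1549) - 4857709)*(1/7346844) = (sqrt(3320807524910)/1549 - 4857709)*(1/7346844) = (-4857709 + sqrt(3320807524910)/1549)*(1/7346844) = -4857709/7346844 + sqrt(3320807524910)/11380261356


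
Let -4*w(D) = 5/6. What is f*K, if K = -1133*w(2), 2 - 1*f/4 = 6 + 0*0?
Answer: -11330/3 ≈ -3776.7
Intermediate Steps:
w(D) = -5/24 (w(D) = -5/(4*6) = -1/4*5/6 = -5/24)
f = -16 (f = 8 - 4*(6 + 0*0) = 8 - 4*(6 + 0) = 8 - 4*6 = 8 - 24 = -16)
K = 5665/24 (K = -1133*(-5/24) = 5665/24 ≈ 236.04)
f*K = -16*5665/24 = -11330/3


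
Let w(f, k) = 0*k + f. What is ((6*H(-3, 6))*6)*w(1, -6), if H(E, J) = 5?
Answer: 180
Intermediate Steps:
w(f, k) = f (w(f, k) = 0 + f = f)
((6*H(-3, 6))*6)*w(1, -6) = ((6*5)*6)*1 = (30*6)*1 = 180*1 = 180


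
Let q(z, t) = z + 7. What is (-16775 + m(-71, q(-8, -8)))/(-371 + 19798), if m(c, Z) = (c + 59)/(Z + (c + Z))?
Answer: -1224563/1418171 ≈ -0.86348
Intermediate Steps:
q(z, t) = 7 + z
m(c, Z) = (59 + c)/(c + 2*Z) (m(c, Z) = (59 + c)/(Z + (Z + c)) = (59 + c)/(c + 2*Z))
(-16775 + m(-71, q(-8, -8)))/(-371 + 19798) = (-16775 + (59 - 71)/(-71 + 2*(7 - 8)))/(-371 + 19798) = (-16775 - 12/(-71 + 2*(-1)))/19427 = (-16775 - 12/(-71 - 2))*(1/19427) = (-16775 - 12/(-73))*(1/19427) = (-16775 - 1/73*(-12))*(1/19427) = (-16775 + 12/73)*(1/19427) = -1224563/73*1/19427 = -1224563/1418171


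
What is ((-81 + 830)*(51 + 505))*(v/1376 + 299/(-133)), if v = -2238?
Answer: -5273058547/3268 ≈ -1.6135e+6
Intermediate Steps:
((-81 + 830)*(51 + 505))*(v/1376 + 299/(-133)) = ((-81 + 830)*(51 + 505))*(-2238/1376 + 299/(-133)) = (749*556)*(-2238*1/1376 + 299*(-1/133)) = 416444*(-1119/688 - 299/133) = 416444*(-354539/91504) = -5273058547/3268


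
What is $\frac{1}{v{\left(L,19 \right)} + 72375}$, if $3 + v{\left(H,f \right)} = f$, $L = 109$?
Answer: $\frac{1}{72391} \approx 1.3814 \cdot 10^{-5}$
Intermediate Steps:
$v{\left(H,f \right)} = -3 + f$
$\frac{1}{v{\left(L,19 \right)} + 72375} = \frac{1}{\left(-3 + 19\right) + 72375} = \frac{1}{16 + 72375} = \frac{1}{72391}$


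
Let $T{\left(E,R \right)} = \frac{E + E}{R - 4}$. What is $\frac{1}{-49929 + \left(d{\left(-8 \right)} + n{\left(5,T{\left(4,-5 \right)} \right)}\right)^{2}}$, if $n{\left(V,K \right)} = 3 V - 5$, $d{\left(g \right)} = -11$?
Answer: $- \frac{1}{49928} \approx -2.0029 \cdot 10^{-5}$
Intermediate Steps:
$T{\left(E,R \right)} = \frac{2 E}{-4 + R}$
$n{\left(V,K \right)} = -5 + 3 V$
$\frac{1}{-49929 + \left(d{\left(-8 \right)} + n{\left(5,T{\left(4,-5 \right)} \right)}\right)^{2}} = \frac{1}{-49929 + \left(-11 + \left(-5 + 3 \cdot 5\right)\right)^{2}} = \frac{1}{-49929 + \left(-11 + \left(-5 + 15\right)\right)^{2}} = \frac{1}{-49929 + \left(-11 + 10\right)^{2}} = \frac{1}{-49929 + \left(-1\right)^{2}} = \frac{1}{-49929 + 1} = \frac{1}{-49928} = - \frac{1}{49928}$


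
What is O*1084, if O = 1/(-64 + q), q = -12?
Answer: -271/19 ≈ -14.263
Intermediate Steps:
O = -1/76 (O = 1/(-64 - 12) = 1/(-76) = -1/76 ≈ -0.013158)
O*1084 = -1/76*1084 = -271/19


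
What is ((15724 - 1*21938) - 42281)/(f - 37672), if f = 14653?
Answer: 16165/7673 ≈ 2.1067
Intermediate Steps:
((15724 - 1*21938) - 42281)/(f - 37672) = ((15724 - 1*21938) - 42281)/(14653 - 37672) = ((15724 - 21938) - 42281)/(-23019) = (-6214 - 42281)*(-1/23019) = -48495*(-1/23019) = 16165/7673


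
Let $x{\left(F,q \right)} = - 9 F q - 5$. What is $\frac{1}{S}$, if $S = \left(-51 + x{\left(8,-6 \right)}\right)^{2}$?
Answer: $\frac{1}{141376} \approx 7.0733 \cdot 10^{-6}$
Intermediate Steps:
$x{\left(F,q \right)} = -5 - 9 F q$ ($x{\left(F,q \right)} = - 9 F q - 5 = -5 - 9 F q$)
$S = 141376$ ($S = \left(-51 - \left(5 + 72 \left(-6\right)\right)\right)^{2} = \left(-51 + \left(-5 + 432\right)\right)^{2} = \left(-51 + 427\right)^{2} = 376^{2} = 141376$)
$\frac{1}{S} = \frac{1}{141376}$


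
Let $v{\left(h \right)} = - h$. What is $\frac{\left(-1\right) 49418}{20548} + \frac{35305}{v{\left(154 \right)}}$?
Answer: $- \frac{8330199}{35959} \approx -231.66$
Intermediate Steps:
$\frac{\left(-1\right) 49418}{20548} + \frac{35305}{v{\left(154 \right)}} = \frac{\left(-1\right) 49418}{20548} + \frac{35305}{\left(-1\right) 154} = \left(-49418\right) \frac{1}{20548} + \frac{35305}{-154} = - \frac{24709}{10274} + 35305 \left(- \frac{1}{154}\right) = - \frac{24709}{10274} - \frac{35305}{154} = - \frac{8330199}{35959}$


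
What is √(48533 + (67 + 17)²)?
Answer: √55589 ≈ 235.77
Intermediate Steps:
√(48533 + (67 + 17)²) = √(48533 + 84²) = √(48533 + 7056) = √55589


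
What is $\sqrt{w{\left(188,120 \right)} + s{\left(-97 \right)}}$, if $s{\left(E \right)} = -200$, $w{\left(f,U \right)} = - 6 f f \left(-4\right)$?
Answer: $2 \sqrt{212014} \approx 920.9$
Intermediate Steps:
$w{\left(f,U \right)} = 24 f^{2}$ ($w{\left(f,U \right)} = - 6 f \left(- 4 f\right) = 24 f^{2}$)
$\sqrt{w{\left(188,120 \right)} + s{\left(-97 \right)}} = \sqrt{24 \cdot 188^{2} - 200} = \sqrt{24 \cdot 35344 - 200} = \sqrt{848256 - 200} = \sqrt{848056} = 2 \sqrt{212014}$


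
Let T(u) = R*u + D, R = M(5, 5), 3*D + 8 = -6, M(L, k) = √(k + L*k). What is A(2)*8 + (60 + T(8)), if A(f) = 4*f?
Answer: 358/3 + 8*√30 ≈ 163.15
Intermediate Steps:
D = -14/3 (D = -8/3 + (⅓)*(-6) = -8/3 - 2 = -14/3 ≈ -4.6667)
R = √30 (R = √(5*(1 + 5)) = √(5*6) = √30 ≈ 5.4772)
T(u) = -14/3 + u*√30 (T(u) = √30*u - 14/3 = u*√30 - 14/3 = -14/3 + u*√30)
A(2)*8 + (60 + T(8)) = (4*2)*8 + (60 + (-14/3 + 8*√30)) = 8*8 + (166/3 + 8*√30) = 64 + (166/3 + 8*√30) = 358/3 + 8*√30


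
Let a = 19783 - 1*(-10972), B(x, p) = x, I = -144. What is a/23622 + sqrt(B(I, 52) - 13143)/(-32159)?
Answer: 30755/23622 - I*sqrt(13287)/32159 ≈ 1.302 - 0.0035844*I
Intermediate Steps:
a = 30755 (a = 19783 + 10972 = 30755)
a/23622 + sqrt(B(I, 52) - 13143)/(-32159) = 30755/23622 + sqrt(-144 - 13143)/(-32159) = 30755*(1/23622) + sqrt(-13287)*(-1/32159) = 30755/23622 + (I*sqrt(13287))*(-1/32159) = 30755/23622 - I*sqrt(13287)/32159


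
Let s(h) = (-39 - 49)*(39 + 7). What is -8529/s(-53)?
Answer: 8529/4048 ≈ 2.1070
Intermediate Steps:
s(h) = -4048 (s(h) = -88*46 = -4048)
-8529/s(-53) = -8529/(-4048) = -8529*(-1/4048) = 8529/4048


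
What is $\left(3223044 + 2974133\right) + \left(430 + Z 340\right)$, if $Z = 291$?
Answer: $6296547$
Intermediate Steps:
$\left(3223044 + 2974133\right) + \left(430 + Z 340\right) = \left(3223044 + 2974133\right) + \left(430 + 291 \cdot 340\right) = 6197177 + \left(430 + 98940\right) = 6197177 + 99370 = 6296547$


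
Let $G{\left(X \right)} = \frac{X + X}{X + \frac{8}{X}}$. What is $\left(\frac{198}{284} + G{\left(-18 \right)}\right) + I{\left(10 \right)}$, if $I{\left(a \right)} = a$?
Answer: $\frac{149081}{11786} \approx 12.649$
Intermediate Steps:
$G{\left(X \right)} = \frac{2 X}{X + \frac{8}{X}}$
$\left(\frac{198}{284} + G{\left(-18 \right)}\right) + I{\left(10 \right)} = \left(\frac{198}{284} + \frac{2 \left(-18\right)^{2}}{8 + \left(-18\right)^{2}}\right) + 10 = \left(198 \cdot \frac{1}{284} + 2 \cdot 324 \frac{1}{8 + 324}\right) + 10 = \left(\frac{99}{142} + 2 \cdot 324 \cdot \frac{1}{332}\right) + 10 = \left(\frac{99}{142} + \frac{162}{83}\right) + 10 = \frac{31221}{11786} + 10 = \frac{149081}{11786}$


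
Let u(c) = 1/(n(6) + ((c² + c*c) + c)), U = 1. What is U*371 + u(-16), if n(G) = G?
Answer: 186243/502 ≈ 371.00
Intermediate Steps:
u(c) = 1/(6 + c + 2*c²) (u(c) = 1/(6 + ((c² + c*c) + c)) = 1/(6 + ((c² + c²) + c)) = 1/(6 + (2*c² + c)) = 1/(6 + (c + 2*c²)) = 1/(6 + c + 2*c²))
U*371 + u(-16) = 1*371 + 1/(6 - 16 + 2*(-16)²) = 371 + 1/(6 - 16 + 2*256) = 371 + 1/(6 - 16 + 512) = 371 + 1/502 = 186243/502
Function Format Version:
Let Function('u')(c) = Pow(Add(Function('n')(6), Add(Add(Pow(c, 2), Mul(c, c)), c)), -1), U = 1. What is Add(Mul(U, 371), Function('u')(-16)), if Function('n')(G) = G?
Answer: Rational(186243, 502) ≈ 371.00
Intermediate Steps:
Function('u')(c) = Pow(Add(6, c, Mul(2, Pow(c, 2))), -1) (Function('u')(c) = Pow(Add(6, Add(Add(Pow(c, 2), Mul(c, c)), c)), -1) = Pow(Add(6, Add(Add(Pow(c, 2), Pow(c, 2)), c)), -1) = Pow(Add(6, Add(Mul(2, Pow(c, 2)), c)), -1) = Pow(Add(6, Add(c, Mul(2, Pow(c, 2)))), -1) = Pow(Add(6, c, Mul(2, Pow(c, 2))), -1))
Add(Mul(U, 371), Function('u')(-16)) = Add(Mul(1, 371), Pow(Add(6, -16, Mul(2, Pow(-16, 2))), -1)) = Add(371, Pow(Add(6, -16, Mul(2, 256)), -1)) = Add(371, Pow(Add(6, -16, 512), -1)) = Add(371, Pow(502, -1)) = Add(371, Rational(1, 502)) = Rational(186243, 502)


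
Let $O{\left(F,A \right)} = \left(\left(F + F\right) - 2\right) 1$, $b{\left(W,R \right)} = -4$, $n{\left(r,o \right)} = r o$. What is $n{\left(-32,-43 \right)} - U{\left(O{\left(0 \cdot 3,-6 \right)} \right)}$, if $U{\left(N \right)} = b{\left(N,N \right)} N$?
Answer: $1368$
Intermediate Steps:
$n{\left(r,o \right)} = o r$
$O{\left(F,A \right)} = -2 + 2 F$ ($O{\left(F,A \right)} = \left(2 F - 2\right) 1 = \left(-2 + 2 F\right) 1 = -2 + 2 F$)
$U{\left(N \right)} = - 4 N$
$n{\left(-32,-43 \right)} - U{\left(O{\left(0 \cdot 3,-6 \right)} \right)} = \left(-43\right) \left(-32\right) - - 4 \left(-2 + 2 \cdot 0 \cdot 3\right) = 1376 - - 4 \left(-2 + 2 \cdot 0\right) = 1376 - - 4 \left(-2 + 0\right) = 1376 - \left(-4\right) \left(-2\right) = 1376 - 8 = 1368$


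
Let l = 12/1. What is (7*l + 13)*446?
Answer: 43262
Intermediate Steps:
l = 12 (l = 12*1 = 12)
(7*l + 13)*446 = (7*12 + 13)*446 = (84 + 13)*446 = 97*446 = 43262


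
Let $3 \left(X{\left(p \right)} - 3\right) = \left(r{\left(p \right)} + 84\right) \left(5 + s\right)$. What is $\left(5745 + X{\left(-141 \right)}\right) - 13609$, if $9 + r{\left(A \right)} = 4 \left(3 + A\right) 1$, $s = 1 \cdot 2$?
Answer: $-8974$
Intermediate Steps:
$s = 2$
$r{\left(A \right)} = 3 + 4 A$ ($r{\left(A \right)} = -9 + 4 \left(3 + A\right) 1 = -9 + 4 \left(3 + A\right) = -9 + \left(12 + 4 A\right) = 3 + 4 A$)
$X{\left(p \right)} = 206 + \frac{28 p}{3}$ ($X{\left(p \right)} = 3 + \frac{\left(\left(3 + 4 p\right) + 84\right) \left(5 + 2\right)}{3} = 3 + \frac{\left(87 + 4 p\right) 7}{3} = 3 + \frac{609 + 28 p}{3} = 3 + \left(203 + \frac{28 p}{3}\right) = 206 + \frac{28 p}{3}$)
$\left(5745 + X{\left(-141 \right)}\right) - 13609 = \left(5745 + \left(206 + \frac{28}{3} \left(-141\right)\right)\right) - 13609 = \left(5745 + \left(206 - 1316\right)\right) - 13609 = \left(5745 - 1110\right) - 13609 = 4635 - 13609 = -8974$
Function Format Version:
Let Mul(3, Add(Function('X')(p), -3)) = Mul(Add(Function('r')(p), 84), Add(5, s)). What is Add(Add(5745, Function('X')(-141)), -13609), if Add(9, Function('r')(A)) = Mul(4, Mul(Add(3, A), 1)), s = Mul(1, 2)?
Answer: -8974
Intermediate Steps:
s = 2
Function('r')(A) = Add(3, Mul(4, A)) (Function('r')(A) = Add(-9, Mul(4, Mul(Add(3, A), 1))) = Add(-9, Mul(4, Add(3, A))) = Add(-9, Add(12, Mul(4, A))) = Add(3, Mul(4, A)))
Function('X')(p) = Add(206, Mul(Rational(28, 3), p)) (Function('X')(p) = Add(3, Mul(Rational(1, 3), Mul(Add(Add(3, Mul(4, p)), 84), Add(5, 2)))) = Add(3, Mul(Rational(1, 3), Mul(Add(87, Mul(4, p)), 7))) = Add(3, Mul(Rational(1, 3), Add(609, Mul(28, p)))) = Add(3, Add(203, Mul(Rational(28, 3), p))) = Add(206, Mul(Rational(28, 3), p)))
Add(Add(5745, Function('X')(-141)), -13609) = Add(Add(5745, Add(206, Mul(Rational(28, 3), -141))), -13609) = Add(Add(5745, Add(206, -1316)), -13609) = Add(Add(5745, -1110), -13609) = Add(4635, -13609) = -8974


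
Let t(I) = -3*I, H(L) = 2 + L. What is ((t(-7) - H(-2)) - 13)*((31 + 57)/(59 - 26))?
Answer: 64/3 ≈ 21.333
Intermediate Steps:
((t(-7) - H(-2)) - 13)*((31 + 57)/(59 - 26)) = ((-3*(-7) - (2 - 2)) - 13)*((31 + 57)/(59 - 26)) = ((21 - 1*0) - 13)*(88/33) = ((21 + 0) - 13)*(88*(1/33)) = (21 - 13)*(8/3) = 8*(8/3) = 64/3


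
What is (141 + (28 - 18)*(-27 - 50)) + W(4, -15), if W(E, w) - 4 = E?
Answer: -621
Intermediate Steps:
W(E, w) = 4 + E
(141 + (28 - 18)*(-27 - 50)) + W(4, -15) = (141 + (28 - 18)*(-27 - 50)) + (4 + 4) = (141 + 10*(-77)) + 8 = (141 - 770) + 8 = -629 + 8 = -621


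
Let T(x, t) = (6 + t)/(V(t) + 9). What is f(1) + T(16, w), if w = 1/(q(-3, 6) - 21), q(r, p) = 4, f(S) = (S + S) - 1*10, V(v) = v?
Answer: -1115/152 ≈ -7.3355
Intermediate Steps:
f(S) = -10 + 2*S (f(S) = 2*S - 10 = -10 + 2*S)
w = -1/17 (w = 1/(4 - 21) = 1/(-17) = -1/17 ≈ -0.058824)
T(x, t) = (6 + t)/(9 + t) (T(x, t) = (6 + t)/(t + 9) = (6 + t)/(9 + t))
f(1) + T(16, w) = (-10 + 2*1) + (6 - 1/17)/(9 - 1/17) = (-10 + 2) + (101/17)/(152/17) = -8 + (17/152)*(101/17) = -8 + 101/152 = -1115/152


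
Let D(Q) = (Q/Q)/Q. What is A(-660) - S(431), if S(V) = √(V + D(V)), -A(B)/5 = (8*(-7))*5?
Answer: 1400 - √80063422/431 ≈ 1379.2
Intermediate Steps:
D(Q) = 1/Q
A(B) = 1400 (A(B) = -5*8*(-7)*5 = -(-280)*5 = -5*(-280) = 1400)
S(V) = √(V + 1/V)
A(-660) - S(431) = 1400 - √(431 + 1/431) = 1400 - √(185762/431) = 1400 - √80063422/431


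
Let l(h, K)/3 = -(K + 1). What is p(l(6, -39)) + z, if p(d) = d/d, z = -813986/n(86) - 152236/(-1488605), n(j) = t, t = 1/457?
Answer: -553748557054369/1488605 ≈ -3.7199e+8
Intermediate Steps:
t = 1/457 ≈ 0.0021882
n(j) = 1/457
l(h, K) = -3 - 3*K (l(h, K) = 3*(-(K + 1)) = 3*(-(1 + K)) = 3*(-1 - K) = -3 - 3*K)
z = -553748558542974/1488605 (z = -813986/1/457 - 152236/(-1488605) = -813986*457 - 152236*(-1/1488605) = -371991602 + 152236/1488605 = -553748558542974/1488605 ≈ -3.7199e+8)
p(d) = 1
p(l(6, -39)) + z = 1 - 553748558542974/1488605 = -553748557054369/1488605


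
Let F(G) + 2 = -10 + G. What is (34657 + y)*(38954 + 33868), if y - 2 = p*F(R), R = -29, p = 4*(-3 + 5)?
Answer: 2500052082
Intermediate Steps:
p = 8 (p = 4*2 = 8)
F(G) = -12 + G (F(G) = -2 + (-10 + G) = -12 + G)
y = -326 (y = 2 + 8*(-12 - 29) = 2 + 8*(-41) = 2 - 328 = -326)
(34657 + y)*(38954 + 33868) = (34657 - 326)*(38954 + 33868) = 34331*72822 = 2500052082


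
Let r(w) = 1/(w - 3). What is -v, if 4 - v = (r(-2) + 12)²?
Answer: 3381/25 ≈ 135.24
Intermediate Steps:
r(w) = 1/(-3 + w)
v = -3381/25 (v = 4 - (1/(-3 - 2) + 12)² = 4 - (1/(-5) + 12)² = 4 - (-⅕ + 12)² = 4 - (59/5)² = 4 - 1*3481/25 = 4 - 3481/25 = -3381/25 ≈ -135.24)
-v = -1*(-3381/25) = 3381/25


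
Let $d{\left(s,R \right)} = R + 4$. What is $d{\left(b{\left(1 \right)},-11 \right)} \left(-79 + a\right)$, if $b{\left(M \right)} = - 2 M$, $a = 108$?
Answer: $-203$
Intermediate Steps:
$d{\left(s,R \right)} = 4 + R$
$d{\left(b{\left(1 \right)},-11 \right)} \left(-79 + a\right) = \left(4 - 11\right) \left(-79 + 108\right) = \left(-7\right) 29 = -203$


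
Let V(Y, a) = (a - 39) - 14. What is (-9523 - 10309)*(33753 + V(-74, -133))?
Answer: -665700744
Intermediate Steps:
V(Y, a) = -53 + a (V(Y, a) = (-39 + a) - 14 = -53 + a)
(-9523 - 10309)*(33753 + V(-74, -133)) = (-9523 - 10309)*(33753 + (-53 - 133)) = -19832*(33753 - 186) = -19832*33567 = -665700744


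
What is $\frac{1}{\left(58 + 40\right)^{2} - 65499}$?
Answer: $- \frac{1}{55895} \approx -1.7891 \cdot 10^{-5}$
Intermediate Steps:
$\frac{1}{\left(58 + 40\right)^{2} - 65499} = \frac{1}{98^{2} - 65499} = \frac{1}{9604 - 65499} = \frac{1}{-55895} = - \frac{1}{55895}$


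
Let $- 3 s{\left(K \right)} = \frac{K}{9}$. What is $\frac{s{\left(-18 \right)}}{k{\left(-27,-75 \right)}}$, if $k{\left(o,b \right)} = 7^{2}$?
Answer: $\frac{2}{147} \approx 0.013605$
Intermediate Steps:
$s{\left(K \right)} = - \frac{K}{27}$ ($s{\left(K \right)} = - \frac{K \frac{1}{9}}{3} = - \frac{\frac{1}{9} K}{3} = - \frac{K}{27}$)
$k{\left(o,b \right)} = 49$
$\frac{s{\left(-18 \right)}}{k{\left(-27,-75 \right)}} = \frac{\left(- \frac{1}{27}\right) \left(-18\right)}{49} = \frac{2}{3} \cdot \frac{1}{49} = \frac{2}{147}$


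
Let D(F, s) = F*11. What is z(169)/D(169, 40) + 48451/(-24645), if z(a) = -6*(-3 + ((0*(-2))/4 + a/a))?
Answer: -89774669/45815055 ≈ -1.9595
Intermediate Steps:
D(F, s) = 11*F
z(a) = 12 (z(a) = -6*(-3 + (0*(1/4) + 1)) = -6*(-3 + (0 + 1)) = -6*(-3 + 1) = -6*(-2) = 12)
z(169)/D(169, 40) + 48451/(-24645) = 12/((11*169)) + 48451/(-24645) = 12/1859 + 48451*(-1/24645) = 12*(1/1859) - 48451/24645 = 12/1859 - 48451/24645 = -89774669/45815055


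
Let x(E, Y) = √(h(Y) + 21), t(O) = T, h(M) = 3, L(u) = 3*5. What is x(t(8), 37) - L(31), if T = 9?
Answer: -15 + 2*√6 ≈ -10.101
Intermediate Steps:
L(u) = 15
t(O) = 9
x(E, Y) = 2*√6 (x(E, Y) = √(3 + 21) = √24 = 2*√6)
x(t(8), 37) - L(31) = 2*√6 - 1*15 = 2*√6 - 15 = -15 + 2*√6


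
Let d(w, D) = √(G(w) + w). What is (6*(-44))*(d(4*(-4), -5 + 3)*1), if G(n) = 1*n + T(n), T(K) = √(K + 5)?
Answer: -264*√(-32 + I*√11) ≈ -77.288 - 1495.4*I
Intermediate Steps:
T(K) = √(5 + K)
G(n) = n + √(5 + n) (G(n) = 1*n + √(5 + n) = n + √(5 + n))
d(w, D) = √(√(5 + w) + 2*w) (d(w, D) = √((w + √(5 + w)) + w) = √(√(5 + w) + 2*w))
(6*(-44))*(d(4*(-4), -5 + 3)*1) = (6*(-44))*(√(√(5 + 4*(-4)) + 2*(4*(-4)))*1) = -264*√(√(5 - 16) + 2*(-16)) = -264*√(√(-11) - 32) = -264*√(I*√11 - 32) = -264*√(-32 + I*√11)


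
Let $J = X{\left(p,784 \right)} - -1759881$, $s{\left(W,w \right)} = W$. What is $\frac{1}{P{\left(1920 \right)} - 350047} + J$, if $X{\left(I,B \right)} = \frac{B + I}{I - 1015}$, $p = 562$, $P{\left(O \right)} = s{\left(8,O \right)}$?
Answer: $\frac{279059753214680}{158567667} \approx 1.7599 \cdot 10^{6}$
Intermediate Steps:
$P{\left(O \right)} = 8$
$X{\left(I,B \right)} = \frac{B + I}{-1015 + I}$
$J = \frac{797224747}{453}$ ($J = \frac{784 + 562}{-1015 + 562} - -1759881 = \frac{1}{-453} \cdot 1346 + 1759881 = \left(- \frac{1}{453}\right) 1346 + 1759881 = - \frac{1346}{453} + 1759881 = \frac{797224747}{453} \approx 1.7599 \cdot 10^{6}$)
$\frac{1}{P{\left(1920 \right)} - 350047} + J = \frac{1}{8 - 350047} + \frac{797224747}{453} = \frac{1}{-350039} + \frac{797224747}{453} = - \frac{1}{350039} + \frac{797224747}{453} = \frac{279059753214680}{158567667}$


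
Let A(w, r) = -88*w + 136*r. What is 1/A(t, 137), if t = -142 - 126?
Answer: 1/42216 ≈ 2.3688e-5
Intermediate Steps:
t = -268
1/A(t, 137) = 1/(-88*(-268) + 136*137) = 1/(23584 + 18632) = 1/42216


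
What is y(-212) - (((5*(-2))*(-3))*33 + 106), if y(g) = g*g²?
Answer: -9529224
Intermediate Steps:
y(g) = g³
y(-212) - (((5*(-2))*(-3))*33 + 106) = (-212)³ - (((5*(-2))*(-3))*33 + 106) = -9528128 - (-10*(-3)*33 + 106) = -9528128 - (30*33 + 106) = -9528128 - (990 + 106) = -9528128 - 1*1096 = -9528128 - 1096 = -9529224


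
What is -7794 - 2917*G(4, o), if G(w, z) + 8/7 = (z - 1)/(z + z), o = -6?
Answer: -517597/84 ≈ -6161.9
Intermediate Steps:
G(w, z) = -8/7 + (-1 + z)/(2*z) (G(w, z) = -8/7 + (z - 1)/(z + z) = -8/7 + (-1 + z)/((2*z)) = -8/7 + (-1 + z)*(1/(2*z)) = -8/7 + (-1 + z)/(2*z))
-7794 - 2917*G(4, o) = -7794 - 2917*(1/14)*(-7 - 9*(-6))/(-6) = -7794 - 2917*(1/14)*(-⅙)*(-7 + 54) = -7794 - 2917*(1/14)*(-⅙)*47 = -7794 - 2917*(-47)/84 = -7794 - 1*(-137099/84) = -7794 + 137099/84 = -517597/84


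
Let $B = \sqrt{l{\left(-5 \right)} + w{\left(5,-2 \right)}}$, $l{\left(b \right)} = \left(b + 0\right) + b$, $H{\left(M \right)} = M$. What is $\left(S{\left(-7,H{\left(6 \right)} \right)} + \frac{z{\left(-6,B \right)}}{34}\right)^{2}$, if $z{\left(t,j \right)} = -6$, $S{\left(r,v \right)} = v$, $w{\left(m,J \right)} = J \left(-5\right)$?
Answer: $\frac{9801}{289} \approx 33.914$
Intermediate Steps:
$w{\left(m,J \right)} = - 5 J$
$l{\left(b \right)} = 2 b$ ($l{\left(b \right)} = b + b = 2 b$)
$B = 0$ ($B = \sqrt{2 \left(-5\right) - -10} = \sqrt{-10 + 10} = \sqrt{0} = 0$)
$\left(S{\left(-7,H{\left(6 \right)} \right)} + \frac{z{\left(-6,B \right)}}{34}\right)^{2} = \left(6 - \frac{6}{34}\right)^{2} = \left(6 - \frac{3}{17}\right)^{2} = \left(\frac{99}{17}\right)^{2} = \frac{9801}{289}$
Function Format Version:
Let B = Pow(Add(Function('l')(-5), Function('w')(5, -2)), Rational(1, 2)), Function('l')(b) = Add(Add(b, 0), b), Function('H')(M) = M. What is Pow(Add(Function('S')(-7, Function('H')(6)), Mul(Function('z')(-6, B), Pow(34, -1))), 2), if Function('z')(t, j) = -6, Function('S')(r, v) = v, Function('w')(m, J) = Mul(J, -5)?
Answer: Rational(9801, 289) ≈ 33.914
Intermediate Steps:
Function('w')(m, J) = Mul(-5, J)
Function('l')(b) = Mul(2, b) (Function('l')(b) = Add(b, b) = Mul(2, b))
B = 0 (B = Pow(Add(Mul(2, -5), Mul(-5, -2)), Rational(1, 2)) = Pow(Add(-10, 10), Rational(1, 2)) = Pow(0, Rational(1, 2)) = 0)
Pow(Add(Function('S')(-7, Function('H')(6)), Mul(Function('z')(-6, B), Pow(34, -1))), 2) = Pow(Add(6, Mul(-6, Pow(34, -1))), 2) = Pow(Add(6, Mul(-6, Rational(1, 34))), 2) = Pow(Add(6, Rational(-3, 17)), 2) = Pow(Rational(99, 17), 2) = Rational(9801, 289)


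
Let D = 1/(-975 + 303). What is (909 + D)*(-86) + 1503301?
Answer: 478842715/336 ≈ 1.4251e+6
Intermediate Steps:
D = -1/672 (D = 1/(-672) = -1/672 ≈ -0.0014881)
(909 + D)*(-86) + 1503301 = (909 - 1/672)*(-86) + 1503301 = (610847/672)*(-86) + 1503301 = -26266421/336 + 1503301 = 478842715/336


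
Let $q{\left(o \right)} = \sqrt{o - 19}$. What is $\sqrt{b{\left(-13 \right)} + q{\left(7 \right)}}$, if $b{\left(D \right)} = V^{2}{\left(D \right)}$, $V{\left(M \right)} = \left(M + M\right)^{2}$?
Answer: $\sqrt{456976 + 2 i \sqrt{3}} \approx 676.0 + 0.003 i$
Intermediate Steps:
$V{\left(M \right)} = 4 M^{2}$ ($V{\left(M \right)} = \left(2 M\right)^{2} = 4 M^{2}$)
$b{\left(D \right)} = 16 D^{4}$ ($b{\left(D \right)} = \left(4 D^{2}\right)^{2} = 16 D^{4}$)
$q{\left(o \right)} = \sqrt{-19 + o}$
$\sqrt{b{\left(-13 \right)} + q{\left(7 \right)}} = \sqrt{16 \left(-13\right)^{4} + \sqrt{-19 + 7}} = \sqrt{16 \cdot 28561 + \sqrt{-12}} = \sqrt{456976 + 2 i \sqrt{3}}$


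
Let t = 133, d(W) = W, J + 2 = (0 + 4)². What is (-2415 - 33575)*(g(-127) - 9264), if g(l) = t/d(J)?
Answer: 333069455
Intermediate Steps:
J = 14 (J = -2 + (0 + 4)² = -2 + 4² = -2 + 16 = 14)
g(l) = 19/2 (g(l) = 133/14 = 133*(1/14) = 19/2)
(-2415 - 33575)*(g(-127) - 9264) = (-2415 - 33575)*(19/2 - 9264) = -35990*(-18509/2) = 333069455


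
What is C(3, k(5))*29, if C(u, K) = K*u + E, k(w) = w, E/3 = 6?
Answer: 957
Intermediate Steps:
E = 18 (E = 3*6 = 18)
C(u, K) = 18 + K*u (C(u, K) = K*u + 18 = 18 + K*u)
C(3, k(5))*29 = (18 + 5*3)*29 = (18 + 15)*29 = 33*29 = 957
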